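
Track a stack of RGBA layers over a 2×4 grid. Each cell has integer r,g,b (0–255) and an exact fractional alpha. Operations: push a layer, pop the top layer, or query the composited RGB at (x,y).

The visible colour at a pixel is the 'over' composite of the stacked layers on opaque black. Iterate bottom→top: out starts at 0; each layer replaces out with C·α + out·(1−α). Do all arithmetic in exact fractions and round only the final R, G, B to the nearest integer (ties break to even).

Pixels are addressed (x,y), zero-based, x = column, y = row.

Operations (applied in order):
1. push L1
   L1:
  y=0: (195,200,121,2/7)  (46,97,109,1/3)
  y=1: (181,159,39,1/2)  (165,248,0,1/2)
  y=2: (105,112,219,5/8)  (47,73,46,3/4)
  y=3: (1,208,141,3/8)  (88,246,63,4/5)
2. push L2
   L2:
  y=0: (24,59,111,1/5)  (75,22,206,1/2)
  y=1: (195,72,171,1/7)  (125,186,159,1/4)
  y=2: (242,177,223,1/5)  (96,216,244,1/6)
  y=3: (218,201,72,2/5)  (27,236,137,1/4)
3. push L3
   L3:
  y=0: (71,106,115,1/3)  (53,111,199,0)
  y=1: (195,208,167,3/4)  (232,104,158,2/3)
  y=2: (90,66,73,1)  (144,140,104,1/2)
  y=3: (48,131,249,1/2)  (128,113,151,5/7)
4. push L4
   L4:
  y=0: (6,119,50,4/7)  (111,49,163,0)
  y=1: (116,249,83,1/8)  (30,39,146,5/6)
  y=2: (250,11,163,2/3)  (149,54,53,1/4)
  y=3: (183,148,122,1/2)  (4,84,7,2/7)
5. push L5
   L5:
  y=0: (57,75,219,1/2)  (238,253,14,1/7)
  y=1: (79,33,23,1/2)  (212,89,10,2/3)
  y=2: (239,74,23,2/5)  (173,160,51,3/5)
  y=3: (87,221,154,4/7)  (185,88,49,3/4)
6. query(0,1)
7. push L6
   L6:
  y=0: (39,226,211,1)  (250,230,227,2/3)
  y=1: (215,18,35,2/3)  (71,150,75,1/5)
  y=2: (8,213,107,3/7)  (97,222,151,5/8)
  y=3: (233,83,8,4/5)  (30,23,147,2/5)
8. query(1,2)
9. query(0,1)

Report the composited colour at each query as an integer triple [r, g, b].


query (0,1) [L1,L2,L3,L4,L5] — begin 0,0,0
L1 α=1/2: [181/2, 159/2, 39/2]
L2 α=1/7: [738/7, 549/7, 288/7]
L3 α=3/4: [4833/28, 4917/28, 3795/28]
L4 α=1/8: [5297/32, 5913/32, 4127/32]
L5 α=1/2: [7825/64, 6969/64, 4863/64]
rounded: [122, 109, 76]

(1,2) stack=L1,L2,L3,L4,L5,L6; from [0,0,0]:
after L1 α=3/4: [141/4, 219/4, 69/2]
after L2 α=1/6: [363/8, 653/8, 833/12]
after L3 α=1/2: [1515/16, 1773/16, 2081/24]
after L4 α=1/4: [6929/64, 6183/64, 2505/32]
after L5 α=3/5: [23537/160, 21543/160, 4953/80]
after L6 α=5/8: [148211/1280, 242229/1280, 75259/640]
→ [116, 189, 118]

query (0,1) [L1,L2,L3,L4,L5,L6] — begin 0,0,0
after L1 α=1/2: [181/2, 159/2, 39/2]
after L2 α=1/7: [738/7, 549/7, 288/7]
after L3 α=3/4: [4833/28, 4917/28, 3795/28]
after L4 α=1/8: [5297/32, 5913/32, 4127/32]
after L5 α=1/2: [7825/64, 6969/64, 4863/64]
after L6 α=2/3: [35345/192, 3091/64, 9343/192]
= [184, 48, 49]


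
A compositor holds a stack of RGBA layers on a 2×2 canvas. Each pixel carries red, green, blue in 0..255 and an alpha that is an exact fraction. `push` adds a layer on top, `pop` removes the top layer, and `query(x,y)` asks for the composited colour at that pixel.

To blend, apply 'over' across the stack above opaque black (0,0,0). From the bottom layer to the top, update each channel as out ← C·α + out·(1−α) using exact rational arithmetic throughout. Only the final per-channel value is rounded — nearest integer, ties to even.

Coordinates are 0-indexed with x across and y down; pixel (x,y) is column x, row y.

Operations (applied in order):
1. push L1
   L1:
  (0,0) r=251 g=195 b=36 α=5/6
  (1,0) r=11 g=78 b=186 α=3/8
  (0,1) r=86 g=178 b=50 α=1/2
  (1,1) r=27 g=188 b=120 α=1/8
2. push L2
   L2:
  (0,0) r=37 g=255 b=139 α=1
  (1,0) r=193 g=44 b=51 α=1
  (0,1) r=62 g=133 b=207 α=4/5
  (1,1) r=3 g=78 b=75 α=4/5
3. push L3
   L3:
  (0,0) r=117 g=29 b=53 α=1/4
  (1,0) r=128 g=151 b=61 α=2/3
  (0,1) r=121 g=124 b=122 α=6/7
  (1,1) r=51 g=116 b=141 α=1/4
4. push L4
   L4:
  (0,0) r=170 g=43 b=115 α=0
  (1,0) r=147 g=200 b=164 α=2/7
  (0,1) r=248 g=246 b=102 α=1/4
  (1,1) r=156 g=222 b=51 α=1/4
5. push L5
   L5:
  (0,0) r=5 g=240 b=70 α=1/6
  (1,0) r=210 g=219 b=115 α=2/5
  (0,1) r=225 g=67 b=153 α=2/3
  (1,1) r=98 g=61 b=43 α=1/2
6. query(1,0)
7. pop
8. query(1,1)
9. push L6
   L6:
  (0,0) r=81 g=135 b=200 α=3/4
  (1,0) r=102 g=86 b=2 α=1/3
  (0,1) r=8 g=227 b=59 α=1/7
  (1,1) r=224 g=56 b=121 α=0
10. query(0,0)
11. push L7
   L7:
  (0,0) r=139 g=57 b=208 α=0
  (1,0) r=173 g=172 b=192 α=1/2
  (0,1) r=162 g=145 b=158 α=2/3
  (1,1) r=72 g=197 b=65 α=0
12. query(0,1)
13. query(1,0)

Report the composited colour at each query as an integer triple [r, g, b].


(1,0) stack=L1,L2,L3,L4,L5; from [0,0,0]:
L1 α=3/8: [33/8, 117/4, 279/4]
L2 α=1: [193, 44, 51]
L3 α=2/3: [449/3, 346/3, 173/3]
L4 α=2/7: [3127/21, 2930/21, 1849/21]
L5 α=2/5: [6067/35, 5996/35, 3459/35]
→ [173, 171, 99]

query (1,1) [L1,L2,L3,L4] — begin 0,0,0
L1 α=1/8: [27/8, 47/2, 15]
L2 α=4/5: [123/40, 671/10, 63]
L3 α=1/4: [2409/160, 3173/40, 165/2]
L4 α=1/4: [32187/640, 18399/160, 597/8]
→ [50, 115, 75]

(0,0) stack=L1,L2,L3,L4,L6; from [0,0,0]:
+L1 (α=5/6) → [1255/6, 325/2, 30]
+L2 (α=1) → [37, 255, 139]
+L3 (α=1/4) → [57, 397/2, 235/2]
+L4 (α=0) → [57, 397/2, 235/2]
+L6 (α=3/4) → [75, 1207/8, 1435/8]
→ [75, 151, 179]

(0,1) stack=L1,L2,L3,L4,L6,L7; from [0,0,0]:
+L1 (α=1/2) → [43, 89, 25]
+L2 (α=4/5) → [291/5, 621/5, 853/5]
+L3 (α=6/7) → [3921/35, 4341/35, 4513/35]
+L4 (α=1/4) → [20443/140, 21633/140, 17109/140]
+L6 (α=1/7) → [61889/490, 80789/490, 55457/490]
+L7 (α=2/3) → [220649/1470, 222889/1470, 70099/490]
= [150, 152, 143]

query (1,0) [L1,L2,L3,L4,L6,L7] — begin 0,0,0
after L1 α=3/8: [33/8, 117/4, 279/4]
after L2 α=1: [193, 44, 51]
after L3 α=2/3: [449/3, 346/3, 173/3]
after L4 α=2/7: [3127/21, 2930/21, 1849/21]
after L6 α=1/3: [8396/63, 7666/63, 3740/63]
after L7 α=1/2: [19295/126, 9251/63, 7918/63]
→ [153, 147, 126]


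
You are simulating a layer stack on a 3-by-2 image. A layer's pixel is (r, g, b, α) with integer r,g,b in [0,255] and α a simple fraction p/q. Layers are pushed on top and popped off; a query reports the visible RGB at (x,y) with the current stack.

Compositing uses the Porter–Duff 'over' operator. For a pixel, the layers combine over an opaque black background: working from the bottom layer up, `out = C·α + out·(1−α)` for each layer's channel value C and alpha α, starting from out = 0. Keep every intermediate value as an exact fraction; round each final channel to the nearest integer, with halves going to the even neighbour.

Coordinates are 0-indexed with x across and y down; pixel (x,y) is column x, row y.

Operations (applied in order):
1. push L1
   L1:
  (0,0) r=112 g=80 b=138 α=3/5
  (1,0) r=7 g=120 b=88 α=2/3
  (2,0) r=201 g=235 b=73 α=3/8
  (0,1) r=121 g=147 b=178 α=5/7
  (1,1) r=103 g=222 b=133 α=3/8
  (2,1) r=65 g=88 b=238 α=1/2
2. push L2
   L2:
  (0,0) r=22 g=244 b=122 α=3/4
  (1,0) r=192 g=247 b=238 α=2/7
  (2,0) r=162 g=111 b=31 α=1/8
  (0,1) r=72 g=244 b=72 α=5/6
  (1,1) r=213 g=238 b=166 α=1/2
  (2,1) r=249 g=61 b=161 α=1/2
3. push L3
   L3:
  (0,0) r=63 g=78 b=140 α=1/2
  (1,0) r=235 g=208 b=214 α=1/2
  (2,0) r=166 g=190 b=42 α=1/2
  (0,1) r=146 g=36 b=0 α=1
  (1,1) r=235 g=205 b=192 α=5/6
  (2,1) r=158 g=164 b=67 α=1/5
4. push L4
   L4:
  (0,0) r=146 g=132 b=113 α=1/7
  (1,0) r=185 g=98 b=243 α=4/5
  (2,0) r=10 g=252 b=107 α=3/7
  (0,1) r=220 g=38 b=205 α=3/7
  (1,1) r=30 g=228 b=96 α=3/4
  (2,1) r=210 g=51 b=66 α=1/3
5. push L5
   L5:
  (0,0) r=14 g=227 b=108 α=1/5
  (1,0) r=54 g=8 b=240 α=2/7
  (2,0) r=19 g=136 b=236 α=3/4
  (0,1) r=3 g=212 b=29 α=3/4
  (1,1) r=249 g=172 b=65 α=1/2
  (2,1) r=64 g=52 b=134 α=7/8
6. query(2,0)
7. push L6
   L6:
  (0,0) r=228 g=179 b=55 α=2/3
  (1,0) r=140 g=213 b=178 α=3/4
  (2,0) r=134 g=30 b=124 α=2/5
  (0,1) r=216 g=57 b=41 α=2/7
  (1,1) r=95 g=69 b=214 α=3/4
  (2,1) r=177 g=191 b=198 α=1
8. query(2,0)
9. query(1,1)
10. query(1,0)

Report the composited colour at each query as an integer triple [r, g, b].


query (2,0) [L1,L2,L3,L4,L5] — begin 0,0,0
L1 α=3/8: [603/8, 705/8, 219/8]
L2 α=1/8: [5517/64, 5823/64, 1781/64]
L3 α=1/2: [16141/128, 17983/128, 4469/128]
L4 α=3/7: [2443/32, 6025/32, 14741/224]
L5 α=3/4: [4267/128, 19081/128, 173333/896]
→ [33, 149, 193]

(2,0) stack=L1,L2,L3,L4,L5,L6; from [0,0,0]:
L1 α=3/8: [603/8, 705/8, 219/8]
L2 α=1/8: [5517/64, 5823/64, 1781/64]
L3 α=1/2: [16141/128, 17983/128, 4469/128]
L4 α=3/7: [2443/32, 6025/32, 14741/224]
L5 α=3/4: [4267/128, 19081/128, 173333/896]
L6 α=2/5: [9421/128, 64923/640, 742207/4480]
→ [74, 101, 166]

query (1,1) [L1,L2,L3,L4,L5,L6] — begin 0,0,0
after L1 α=3/8: [309/8, 333/4, 399/8]
after L2 α=1/2: [2013/16, 1285/8, 1727/16]
after L3 α=5/6: [20813/96, 9485/48, 17087/96]
after L4 α=3/4: [29453/384, 42317/192, 44735/384]
after L5 α=1/2: [125069/768, 75341/384, 69695/768]
after L6 α=3/4: [343949/3072, 154829/1536, 562751/3072]
→ [112, 101, 183]

query (1,0) [L1,L2,L3,L4,L5,L6] — begin 0,0,0
after L1 α=2/3: [14/3, 80, 176/3]
after L2 α=2/7: [1222/21, 894/7, 2308/21]
after L3 α=1/2: [6157/42, 1175/7, 3401/21]
after L4 α=4/5: [37237/210, 3919/35, 23813/105]
after L5 α=2/7: [41773/294, 4031/49, 33893/147]
after L6 α=3/4: [165253/1176, 17671/98, 112391/588]
= [141, 180, 191]


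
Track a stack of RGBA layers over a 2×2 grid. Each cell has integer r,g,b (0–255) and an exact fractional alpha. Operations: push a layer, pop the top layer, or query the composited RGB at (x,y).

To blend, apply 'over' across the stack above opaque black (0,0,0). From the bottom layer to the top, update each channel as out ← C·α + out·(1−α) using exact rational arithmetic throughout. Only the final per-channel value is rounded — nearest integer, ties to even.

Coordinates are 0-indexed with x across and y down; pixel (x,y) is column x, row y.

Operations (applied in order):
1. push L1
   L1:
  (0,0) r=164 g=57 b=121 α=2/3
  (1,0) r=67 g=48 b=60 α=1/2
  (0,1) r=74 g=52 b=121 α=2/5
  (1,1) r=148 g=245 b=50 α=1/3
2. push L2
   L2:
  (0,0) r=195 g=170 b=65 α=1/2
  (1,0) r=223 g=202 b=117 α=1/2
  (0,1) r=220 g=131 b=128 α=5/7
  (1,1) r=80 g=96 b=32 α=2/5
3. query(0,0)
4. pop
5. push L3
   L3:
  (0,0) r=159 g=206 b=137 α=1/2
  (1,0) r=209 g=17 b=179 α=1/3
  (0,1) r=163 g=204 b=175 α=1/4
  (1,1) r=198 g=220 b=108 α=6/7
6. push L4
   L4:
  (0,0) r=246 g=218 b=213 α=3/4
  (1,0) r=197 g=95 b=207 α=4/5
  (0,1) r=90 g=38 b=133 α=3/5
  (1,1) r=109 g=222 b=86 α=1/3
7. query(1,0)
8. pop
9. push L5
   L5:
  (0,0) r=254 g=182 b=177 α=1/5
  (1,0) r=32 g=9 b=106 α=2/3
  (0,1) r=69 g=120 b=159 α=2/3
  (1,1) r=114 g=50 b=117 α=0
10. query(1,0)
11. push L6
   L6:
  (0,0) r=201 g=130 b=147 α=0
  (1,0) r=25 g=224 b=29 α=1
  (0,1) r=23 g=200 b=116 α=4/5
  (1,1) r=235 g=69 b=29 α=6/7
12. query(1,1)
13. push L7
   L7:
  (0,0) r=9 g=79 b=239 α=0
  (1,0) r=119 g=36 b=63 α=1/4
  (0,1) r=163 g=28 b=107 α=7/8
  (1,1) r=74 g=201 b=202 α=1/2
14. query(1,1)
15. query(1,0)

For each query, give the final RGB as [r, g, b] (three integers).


query (0,0) [L1,L2] — begin 0,0,0
L1 α=2/3: [328/3, 38, 242/3]
L2 α=1/2: [913/6, 104, 437/6]
= [152, 104, 73]

query (1,0) [L1,L3,L4] — begin 0,0,0
+L1 (α=1/2) → [67/2, 24, 30]
+L3 (α=1/3) → [92, 65/3, 239/3]
+L4 (α=4/5) → [176, 241/3, 2723/15]
= [176, 80, 182]

at x=1,y=0 over L1,L3,L5:
L1 α=1/2: [67/2, 24, 30]
L3 α=1/3: [92, 65/3, 239/3]
L5 α=2/3: [52, 119/9, 875/9]
= [52, 13, 97]

query (1,1) [L1,L3,L5,L6] — begin 0,0,0
+L1 (α=1/3) → [148/3, 245/3, 50/3]
+L3 (α=6/7) → [3712/21, 4205/21, 1994/21]
+L5 (α=0) → [3712/21, 4205/21, 1994/21]
+L6 (α=6/7) → [33322/147, 12899/147, 5648/147]
rounded: [227, 88, 38]

(1,1) stack=L1,L3,L5,L6,L7; from [0,0,0]:
after L1 α=1/3: [148/3, 245/3, 50/3]
after L3 α=6/7: [3712/21, 4205/21, 1994/21]
after L5 α=0: [3712/21, 4205/21, 1994/21]
after L6 α=6/7: [33322/147, 12899/147, 5648/147]
after L7 α=1/2: [22100/147, 21223/147, 17671/147]
→ [150, 144, 120]

query (1,0) [L1,L3,L5,L6,L7] — begin 0,0,0
L1 α=1/2: [67/2, 24, 30]
L3 α=1/3: [92, 65/3, 239/3]
L5 α=2/3: [52, 119/9, 875/9]
L6 α=1: [25, 224, 29]
L7 α=1/4: [97/2, 177, 75/2]
→ [48, 177, 38]


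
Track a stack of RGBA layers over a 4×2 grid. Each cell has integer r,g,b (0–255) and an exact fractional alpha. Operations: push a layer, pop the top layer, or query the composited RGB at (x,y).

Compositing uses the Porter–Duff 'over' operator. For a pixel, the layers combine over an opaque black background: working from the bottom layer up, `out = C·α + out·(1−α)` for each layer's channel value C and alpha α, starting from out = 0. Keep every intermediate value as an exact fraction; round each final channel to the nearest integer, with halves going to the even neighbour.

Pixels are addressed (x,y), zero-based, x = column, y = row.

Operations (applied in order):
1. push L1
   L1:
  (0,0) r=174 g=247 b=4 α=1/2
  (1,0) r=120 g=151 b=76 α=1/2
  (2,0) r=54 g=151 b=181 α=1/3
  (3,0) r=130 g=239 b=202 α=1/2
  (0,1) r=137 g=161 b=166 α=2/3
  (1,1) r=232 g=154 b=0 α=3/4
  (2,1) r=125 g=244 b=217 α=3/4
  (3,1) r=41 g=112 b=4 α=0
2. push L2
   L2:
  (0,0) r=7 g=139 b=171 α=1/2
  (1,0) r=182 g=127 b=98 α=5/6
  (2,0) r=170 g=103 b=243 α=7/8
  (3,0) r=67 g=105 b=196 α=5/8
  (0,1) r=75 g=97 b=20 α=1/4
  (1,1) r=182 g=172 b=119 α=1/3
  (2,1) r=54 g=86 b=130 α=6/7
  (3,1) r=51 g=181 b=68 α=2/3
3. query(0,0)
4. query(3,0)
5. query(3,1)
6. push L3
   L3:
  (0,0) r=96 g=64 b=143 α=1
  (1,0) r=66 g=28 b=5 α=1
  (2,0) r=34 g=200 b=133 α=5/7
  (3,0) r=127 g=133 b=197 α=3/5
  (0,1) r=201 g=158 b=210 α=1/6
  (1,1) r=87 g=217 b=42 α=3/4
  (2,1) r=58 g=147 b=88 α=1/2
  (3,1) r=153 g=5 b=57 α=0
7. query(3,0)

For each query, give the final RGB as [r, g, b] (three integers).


at x=0,y=0 over L1,L2:
L1 α=1/2: [87, 247/2, 2]
L2 α=1/2: [47, 525/4, 173/2]
= [47, 131, 86]

query (3,0) [L1,L2] — begin 0,0,0
L1 α=1/2: [65, 239/2, 101]
L2 α=5/8: [265/4, 1767/16, 1283/8]
= [66, 110, 160]

(3,1) stack=L1,L2; from [0,0,0]:
L1 α=0: [0, 0, 0]
L2 α=2/3: [34, 362/3, 136/3]
= [34, 121, 45]

query (3,0) [L1,L2,L3] — begin 0,0,0
+L1 (α=1/2) → [65, 239/2, 101]
+L2 (α=5/8) → [265/4, 1767/16, 1283/8]
+L3 (α=3/5) → [1027/10, 4959/40, 3647/20]
→ [103, 124, 182]


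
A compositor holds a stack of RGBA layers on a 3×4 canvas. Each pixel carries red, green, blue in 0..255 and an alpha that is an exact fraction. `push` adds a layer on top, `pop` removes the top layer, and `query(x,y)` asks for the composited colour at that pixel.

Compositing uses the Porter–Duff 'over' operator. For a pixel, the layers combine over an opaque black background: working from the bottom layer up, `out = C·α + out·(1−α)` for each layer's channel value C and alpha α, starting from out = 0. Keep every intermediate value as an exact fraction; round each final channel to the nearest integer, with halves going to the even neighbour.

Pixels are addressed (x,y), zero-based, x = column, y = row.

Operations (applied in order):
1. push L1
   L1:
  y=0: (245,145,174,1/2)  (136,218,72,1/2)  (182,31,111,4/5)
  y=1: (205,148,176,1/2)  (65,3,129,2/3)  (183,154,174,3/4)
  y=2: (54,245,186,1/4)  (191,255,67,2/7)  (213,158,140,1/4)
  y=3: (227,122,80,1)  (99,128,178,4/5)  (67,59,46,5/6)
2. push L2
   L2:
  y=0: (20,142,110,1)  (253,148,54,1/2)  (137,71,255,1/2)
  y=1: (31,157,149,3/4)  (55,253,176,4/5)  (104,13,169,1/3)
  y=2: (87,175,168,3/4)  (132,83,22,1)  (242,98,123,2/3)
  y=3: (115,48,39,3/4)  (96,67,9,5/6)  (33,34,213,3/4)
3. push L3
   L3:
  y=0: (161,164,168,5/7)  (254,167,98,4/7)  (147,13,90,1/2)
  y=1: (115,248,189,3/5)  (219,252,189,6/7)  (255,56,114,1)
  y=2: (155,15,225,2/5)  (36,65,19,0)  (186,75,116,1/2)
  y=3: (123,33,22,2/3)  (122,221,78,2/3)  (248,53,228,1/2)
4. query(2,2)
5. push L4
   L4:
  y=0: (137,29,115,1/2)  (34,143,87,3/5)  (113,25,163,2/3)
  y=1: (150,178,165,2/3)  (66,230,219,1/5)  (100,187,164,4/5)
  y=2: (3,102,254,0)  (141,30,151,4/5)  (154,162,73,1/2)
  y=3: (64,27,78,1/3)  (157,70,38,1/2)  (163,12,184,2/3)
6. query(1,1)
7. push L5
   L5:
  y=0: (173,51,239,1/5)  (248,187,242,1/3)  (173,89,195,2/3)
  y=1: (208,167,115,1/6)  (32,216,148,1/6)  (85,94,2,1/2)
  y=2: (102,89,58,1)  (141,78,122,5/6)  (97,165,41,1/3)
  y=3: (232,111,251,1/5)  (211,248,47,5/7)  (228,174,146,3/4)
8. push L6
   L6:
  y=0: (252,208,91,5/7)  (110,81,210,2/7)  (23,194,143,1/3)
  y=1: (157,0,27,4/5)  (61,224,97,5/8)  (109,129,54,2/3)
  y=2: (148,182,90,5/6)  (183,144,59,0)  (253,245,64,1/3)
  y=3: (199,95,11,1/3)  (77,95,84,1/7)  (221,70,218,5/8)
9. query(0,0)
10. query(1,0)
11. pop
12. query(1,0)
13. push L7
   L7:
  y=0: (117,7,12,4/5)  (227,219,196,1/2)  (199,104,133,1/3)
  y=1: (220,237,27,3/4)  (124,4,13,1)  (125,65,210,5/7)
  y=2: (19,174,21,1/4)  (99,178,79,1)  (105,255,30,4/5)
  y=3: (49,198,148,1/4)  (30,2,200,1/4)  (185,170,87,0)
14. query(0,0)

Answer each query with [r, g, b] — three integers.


(2,2) stack=L1,L2,L3; from [0,0,0]:
+L1 (α=1/4) → [213/4, 79/2, 35]
+L2 (α=2/3) → [2149/12, 157/2, 281/3]
+L3 (α=1/2) → [4381/24, 307/4, 629/6]
= [183, 77, 105]

(1,1) stack=L1,L2,L3,L4; from [0,0,0]:
+L1 (α=2/3) → [130/3, 2, 86]
+L2 (α=4/5) → [158/3, 1014/5, 158]
+L3 (α=6/7) → [4100/21, 8574/35, 1292/7]
+L4 (α=1/5) → [17786/105, 42346/175, 6701/35]
→ [169, 242, 191]

(0,0) stack=L1,L2,L3,L4,L5,L6; from [0,0,0]:
after L1 α=1/2: [245/2, 145/2, 87]
after L2 α=1: [20, 142, 110]
after L3 α=5/7: [845/7, 1104/7, 1060/7]
after L4 α=1/2: [902/7, 1307/14, 1865/14]
after L5 α=1/5: [4819/35, 2971/35, 5403/35]
after L6 α=5/7: [53738/245, 42342/245, 26731/245]
= [219, 173, 109]

at x=1,y=0 over L1,L2,L3,L4,L5,L6:
after L1 α=1/2: [68, 109, 36]
after L2 α=1/2: [321/2, 257/2, 45]
after L3 α=4/7: [2995/14, 301/2, 527/7]
after L4 α=3/5: [3709/35, 146, 2881/35]
after L5 α=1/3: [5366/35, 479/3, 4744/35]
after L6 α=2/7: [6906/49, 2881/21, 7684/49]
= [141, 137, 157]

(1,0) stack=L1,L2,L3,L4,L5; from [0,0,0]:
after L1 α=1/2: [68, 109, 36]
after L2 α=1/2: [321/2, 257/2, 45]
after L3 α=4/7: [2995/14, 301/2, 527/7]
after L4 α=3/5: [3709/35, 146, 2881/35]
after L5 α=1/3: [5366/35, 479/3, 4744/35]
→ [153, 160, 136]

(0,0) stack=L1,L2,L3,L4,L5,L7; from [0,0,0]:
+L1 (α=1/2) → [245/2, 145/2, 87]
+L2 (α=1) → [20, 142, 110]
+L3 (α=5/7) → [845/7, 1104/7, 1060/7]
+L4 (α=1/2) → [902/7, 1307/14, 1865/14]
+L5 (α=1/5) → [4819/35, 2971/35, 5403/35]
+L7 (α=4/5) → [21199/175, 3951/175, 7083/175]
rounded: [121, 23, 40]


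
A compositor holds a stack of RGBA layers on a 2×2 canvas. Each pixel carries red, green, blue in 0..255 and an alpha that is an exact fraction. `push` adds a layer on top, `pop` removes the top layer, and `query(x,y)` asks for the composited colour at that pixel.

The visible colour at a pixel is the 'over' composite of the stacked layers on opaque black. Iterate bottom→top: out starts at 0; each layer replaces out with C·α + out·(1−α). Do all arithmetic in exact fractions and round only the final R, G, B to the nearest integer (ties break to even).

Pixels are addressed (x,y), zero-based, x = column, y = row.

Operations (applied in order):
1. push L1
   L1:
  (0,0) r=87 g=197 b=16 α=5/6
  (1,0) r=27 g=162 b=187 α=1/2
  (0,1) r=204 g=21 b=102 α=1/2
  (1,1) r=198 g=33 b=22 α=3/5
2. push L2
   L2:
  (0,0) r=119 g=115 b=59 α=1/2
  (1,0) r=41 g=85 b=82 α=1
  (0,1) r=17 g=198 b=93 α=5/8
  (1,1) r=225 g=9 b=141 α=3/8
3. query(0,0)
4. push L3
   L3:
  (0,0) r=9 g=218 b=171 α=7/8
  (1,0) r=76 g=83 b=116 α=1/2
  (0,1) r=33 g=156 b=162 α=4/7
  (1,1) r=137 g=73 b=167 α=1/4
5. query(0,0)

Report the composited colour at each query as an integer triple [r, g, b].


at x=0,y=0 over L1,L2:
after L1 α=5/6: [145/2, 985/6, 40/3]
after L2 α=1/2: [383/4, 1675/12, 217/6]
rounded: [96, 140, 36]

(0,0) stack=L1,L2,L3; from [0,0,0]:
after L1 α=5/6: [145/2, 985/6, 40/3]
after L2 α=1/2: [383/4, 1675/12, 217/6]
after L3 α=7/8: [635/32, 19987/96, 7399/48]
= [20, 208, 154]


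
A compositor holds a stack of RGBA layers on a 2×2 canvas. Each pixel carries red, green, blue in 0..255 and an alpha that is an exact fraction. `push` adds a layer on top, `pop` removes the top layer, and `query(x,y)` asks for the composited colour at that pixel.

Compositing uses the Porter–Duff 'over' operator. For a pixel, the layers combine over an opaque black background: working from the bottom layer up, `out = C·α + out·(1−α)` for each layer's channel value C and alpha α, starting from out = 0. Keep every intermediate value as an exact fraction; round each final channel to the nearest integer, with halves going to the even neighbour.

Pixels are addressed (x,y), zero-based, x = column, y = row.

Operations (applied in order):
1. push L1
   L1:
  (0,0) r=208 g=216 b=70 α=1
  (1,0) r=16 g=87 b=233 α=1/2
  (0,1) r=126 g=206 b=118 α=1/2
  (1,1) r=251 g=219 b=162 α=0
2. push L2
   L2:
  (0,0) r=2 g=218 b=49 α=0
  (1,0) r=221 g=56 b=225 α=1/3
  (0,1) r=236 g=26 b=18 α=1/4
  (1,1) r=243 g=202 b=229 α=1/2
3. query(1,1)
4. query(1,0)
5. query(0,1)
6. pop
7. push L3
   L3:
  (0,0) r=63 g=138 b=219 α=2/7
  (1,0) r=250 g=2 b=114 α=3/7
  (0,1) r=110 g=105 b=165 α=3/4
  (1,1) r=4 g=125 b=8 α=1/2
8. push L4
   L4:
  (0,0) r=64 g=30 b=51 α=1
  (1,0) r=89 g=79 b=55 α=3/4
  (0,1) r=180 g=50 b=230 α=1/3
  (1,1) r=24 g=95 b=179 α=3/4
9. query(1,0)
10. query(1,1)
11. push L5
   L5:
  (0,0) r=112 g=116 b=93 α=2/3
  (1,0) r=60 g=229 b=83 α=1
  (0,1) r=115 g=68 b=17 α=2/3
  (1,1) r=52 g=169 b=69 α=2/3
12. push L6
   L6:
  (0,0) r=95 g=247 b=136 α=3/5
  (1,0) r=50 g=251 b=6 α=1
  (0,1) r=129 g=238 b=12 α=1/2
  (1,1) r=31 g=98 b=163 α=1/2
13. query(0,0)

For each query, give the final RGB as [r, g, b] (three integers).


query (1,1) [L1,L2] — begin 0,0,0
+L1 (α=0) → [0, 0, 0]
+L2 (α=1/2) → [243/2, 101, 229/2]
rounded: [122, 101, 114]

at x=1,y=0 over L1,L2:
L1 α=1/2: [8, 87/2, 233/2]
L2 α=1/3: [79, 143/3, 458/3]
→ [79, 48, 153]

at x=0,y=1 over L1,L2:
after L1 α=1/2: [63, 103, 59]
after L2 α=1/4: [425/4, 335/4, 195/4]
rounded: [106, 84, 49]

(1,0) stack=L1,L3,L4; from [0,0,0]:
+L1 (α=1/2) → [8, 87/2, 233/2]
+L3 (α=3/7) → [782/7, 180/7, 808/7]
+L4 (α=3/4) → [2651/28, 1839/28, 1963/28]
rounded: [95, 66, 70]

query (1,1) [L1,L3,L4] — begin 0,0,0
after L1 α=0: [0, 0, 0]
after L3 α=1/2: [2, 125/2, 4]
after L4 α=3/4: [37/2, 695/8, 541/4]
rounded: [18, 87, 135]

query (0,0) [L1,L3,L4,L5,L6] — begin 0,0,0
L1 α=1: [208, 216, 70]
L3 α=2/7: [1166/7, 1356/7, 788/7]
L4 α=1: [64, 30, 51]
L5 α=2/3: [96, 262/3, 79]
L6 α=3/5: [477/5, 2747/15, 566/5]
→ [95, 183, 113]


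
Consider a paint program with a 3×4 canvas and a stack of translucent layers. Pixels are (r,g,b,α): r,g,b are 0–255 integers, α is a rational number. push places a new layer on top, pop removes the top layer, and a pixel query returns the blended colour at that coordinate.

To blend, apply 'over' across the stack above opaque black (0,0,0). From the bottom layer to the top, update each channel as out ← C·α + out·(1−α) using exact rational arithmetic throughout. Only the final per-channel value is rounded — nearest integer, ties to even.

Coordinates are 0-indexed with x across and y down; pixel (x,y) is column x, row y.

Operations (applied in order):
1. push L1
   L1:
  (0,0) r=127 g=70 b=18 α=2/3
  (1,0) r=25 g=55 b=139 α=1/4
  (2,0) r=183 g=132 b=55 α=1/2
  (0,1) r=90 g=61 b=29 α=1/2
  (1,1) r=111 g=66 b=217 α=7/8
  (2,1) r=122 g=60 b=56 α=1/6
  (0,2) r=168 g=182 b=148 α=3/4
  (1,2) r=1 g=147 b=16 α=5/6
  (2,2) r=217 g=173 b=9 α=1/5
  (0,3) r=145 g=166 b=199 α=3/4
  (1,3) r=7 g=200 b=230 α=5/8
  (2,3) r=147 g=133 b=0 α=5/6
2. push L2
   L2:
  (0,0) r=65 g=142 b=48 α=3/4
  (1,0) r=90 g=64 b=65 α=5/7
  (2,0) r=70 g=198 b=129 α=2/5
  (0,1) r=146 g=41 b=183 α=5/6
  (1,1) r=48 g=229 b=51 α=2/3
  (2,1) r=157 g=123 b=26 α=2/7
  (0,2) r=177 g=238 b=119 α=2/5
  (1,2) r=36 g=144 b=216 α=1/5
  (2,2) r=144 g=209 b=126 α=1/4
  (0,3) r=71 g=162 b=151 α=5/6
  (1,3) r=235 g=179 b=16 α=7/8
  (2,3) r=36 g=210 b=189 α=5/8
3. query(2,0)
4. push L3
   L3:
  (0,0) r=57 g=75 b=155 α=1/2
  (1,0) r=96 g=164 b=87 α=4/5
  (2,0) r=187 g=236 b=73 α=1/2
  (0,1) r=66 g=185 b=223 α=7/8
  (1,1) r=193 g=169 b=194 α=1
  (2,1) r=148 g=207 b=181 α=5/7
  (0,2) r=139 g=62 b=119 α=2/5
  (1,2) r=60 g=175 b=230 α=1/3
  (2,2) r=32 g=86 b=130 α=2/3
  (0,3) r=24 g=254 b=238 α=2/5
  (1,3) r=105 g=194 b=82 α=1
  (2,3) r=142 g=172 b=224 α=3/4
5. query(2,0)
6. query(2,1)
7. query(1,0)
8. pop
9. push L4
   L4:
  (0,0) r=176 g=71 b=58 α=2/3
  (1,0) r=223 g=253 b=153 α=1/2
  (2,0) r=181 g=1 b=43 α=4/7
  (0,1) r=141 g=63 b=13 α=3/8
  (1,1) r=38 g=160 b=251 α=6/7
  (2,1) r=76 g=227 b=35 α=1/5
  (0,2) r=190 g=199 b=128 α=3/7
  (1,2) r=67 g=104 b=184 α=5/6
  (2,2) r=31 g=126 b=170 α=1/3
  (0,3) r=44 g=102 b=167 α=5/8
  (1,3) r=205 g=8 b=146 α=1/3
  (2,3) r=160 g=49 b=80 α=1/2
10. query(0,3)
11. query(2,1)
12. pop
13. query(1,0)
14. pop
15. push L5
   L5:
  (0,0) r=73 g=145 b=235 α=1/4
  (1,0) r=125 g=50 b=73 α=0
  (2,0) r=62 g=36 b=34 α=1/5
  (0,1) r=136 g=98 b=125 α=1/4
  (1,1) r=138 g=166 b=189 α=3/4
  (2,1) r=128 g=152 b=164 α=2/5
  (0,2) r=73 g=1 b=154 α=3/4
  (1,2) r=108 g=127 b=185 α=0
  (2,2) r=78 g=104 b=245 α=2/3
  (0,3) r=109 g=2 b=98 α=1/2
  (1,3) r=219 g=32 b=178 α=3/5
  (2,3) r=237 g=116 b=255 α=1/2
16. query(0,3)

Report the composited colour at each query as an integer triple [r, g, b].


at x=2,y=0 over L1,L2:
L1 α=1/2: [183/2, 66, 55/2]
L2 α=2/5: [829/10, 594/5, 681/10]
rounded: [83, 119, 68]

at x=2,y=0 over L1,L2,L3:
after L1 α=1/2: [183/2, 66, 55/2]
after L2 α=2/5: [829/10, 594/5, 681/10]
after L3 α=1/2: [2699/20, 887/5, 1411/20]
= [135, 177, 71]

(2,1) stack=L1,L2,L3; from [0,0,0]:
L1 α=1/6: [61/3, 10, 28/3]
L2 α=2/7: [1247/21, 296/7, 296/21]
L3 α=5/7: [18034/147, 7837/49, 19597/147]
rounded: [123, 160, 133]

(1,0) stack=L1,L2,L3; from [0,0,0]:
L1 α=1/4: [25/4, 55/4, 139/4]
L2 α=5/7: [925/14, 695/14, 789/14]
L3 α=4/5: [6301/70, 9879/70, 5661/70]
rounded: [90, 141, 81]

(0,3) stack=L1,L2,L4; from [0,0,0]:
L1 α=3/4: [435/4, 249/2, 597/4]
L2 α=5/6: [1855/24, 623/4, 3617/24]
L4 α=5/8: [3615/64, 3909/32, 10297/64]
→ [56, 122, 161]

(2,1) stack=L1,L2,L4; from [0,0,0]:
L1 α=1/6: [61/3, 10, 28/3]
L2 α=2/7: [1247/21, 296/7, 296/21]
L4 α=1/5: [6584/105, 2773/35, 1919/105]
= [63, 79, 18]

query (1,0) [L1,L2] — begin 0,0,0
+L1 (α=1/4) → [25/4, 55/4, 139/4]
+L2 (α=5/7) → [925/14, 695/14, 789/14]
rounded: [66, 50, 56]

(0,3) stack=L1,L5; from [0,0,0]:
L1 α=3/4: [435/4, 249/2, 597/4]
L5 α=1/2: [871/8, 253/4, 989/8]
= [109, 63, 124]


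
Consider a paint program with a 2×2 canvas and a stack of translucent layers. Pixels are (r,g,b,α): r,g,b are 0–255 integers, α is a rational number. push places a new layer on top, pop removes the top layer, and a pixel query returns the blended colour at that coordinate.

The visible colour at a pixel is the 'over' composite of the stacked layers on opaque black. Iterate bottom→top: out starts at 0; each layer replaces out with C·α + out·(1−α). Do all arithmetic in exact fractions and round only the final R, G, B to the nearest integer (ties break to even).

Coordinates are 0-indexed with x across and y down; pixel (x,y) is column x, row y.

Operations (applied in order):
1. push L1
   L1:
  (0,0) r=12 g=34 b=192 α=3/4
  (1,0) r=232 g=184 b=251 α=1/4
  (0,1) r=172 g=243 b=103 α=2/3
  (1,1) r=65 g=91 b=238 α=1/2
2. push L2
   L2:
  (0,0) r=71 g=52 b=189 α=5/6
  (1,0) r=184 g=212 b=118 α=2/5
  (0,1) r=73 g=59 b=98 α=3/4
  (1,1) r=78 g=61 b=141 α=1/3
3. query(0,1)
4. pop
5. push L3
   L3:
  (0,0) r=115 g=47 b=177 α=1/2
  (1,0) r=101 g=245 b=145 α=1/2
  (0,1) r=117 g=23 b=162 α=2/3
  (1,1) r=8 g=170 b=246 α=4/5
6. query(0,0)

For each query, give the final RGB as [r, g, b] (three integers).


at x=0,y=1 over L1,L2:
L1 α=2/3: [344/3, 162, 206/3]
L2 α=3/4: [1001/12, 339/4, 272/3]
rounded: [83, 85, 91]

query (0,0) [L1,L3] — begin 0,0,0
after L1 α=3/4: [9, 51/2, 144]
after L3 α=1/2: [62, 145/4, 321/2]
rounded: [62, 36, 160]


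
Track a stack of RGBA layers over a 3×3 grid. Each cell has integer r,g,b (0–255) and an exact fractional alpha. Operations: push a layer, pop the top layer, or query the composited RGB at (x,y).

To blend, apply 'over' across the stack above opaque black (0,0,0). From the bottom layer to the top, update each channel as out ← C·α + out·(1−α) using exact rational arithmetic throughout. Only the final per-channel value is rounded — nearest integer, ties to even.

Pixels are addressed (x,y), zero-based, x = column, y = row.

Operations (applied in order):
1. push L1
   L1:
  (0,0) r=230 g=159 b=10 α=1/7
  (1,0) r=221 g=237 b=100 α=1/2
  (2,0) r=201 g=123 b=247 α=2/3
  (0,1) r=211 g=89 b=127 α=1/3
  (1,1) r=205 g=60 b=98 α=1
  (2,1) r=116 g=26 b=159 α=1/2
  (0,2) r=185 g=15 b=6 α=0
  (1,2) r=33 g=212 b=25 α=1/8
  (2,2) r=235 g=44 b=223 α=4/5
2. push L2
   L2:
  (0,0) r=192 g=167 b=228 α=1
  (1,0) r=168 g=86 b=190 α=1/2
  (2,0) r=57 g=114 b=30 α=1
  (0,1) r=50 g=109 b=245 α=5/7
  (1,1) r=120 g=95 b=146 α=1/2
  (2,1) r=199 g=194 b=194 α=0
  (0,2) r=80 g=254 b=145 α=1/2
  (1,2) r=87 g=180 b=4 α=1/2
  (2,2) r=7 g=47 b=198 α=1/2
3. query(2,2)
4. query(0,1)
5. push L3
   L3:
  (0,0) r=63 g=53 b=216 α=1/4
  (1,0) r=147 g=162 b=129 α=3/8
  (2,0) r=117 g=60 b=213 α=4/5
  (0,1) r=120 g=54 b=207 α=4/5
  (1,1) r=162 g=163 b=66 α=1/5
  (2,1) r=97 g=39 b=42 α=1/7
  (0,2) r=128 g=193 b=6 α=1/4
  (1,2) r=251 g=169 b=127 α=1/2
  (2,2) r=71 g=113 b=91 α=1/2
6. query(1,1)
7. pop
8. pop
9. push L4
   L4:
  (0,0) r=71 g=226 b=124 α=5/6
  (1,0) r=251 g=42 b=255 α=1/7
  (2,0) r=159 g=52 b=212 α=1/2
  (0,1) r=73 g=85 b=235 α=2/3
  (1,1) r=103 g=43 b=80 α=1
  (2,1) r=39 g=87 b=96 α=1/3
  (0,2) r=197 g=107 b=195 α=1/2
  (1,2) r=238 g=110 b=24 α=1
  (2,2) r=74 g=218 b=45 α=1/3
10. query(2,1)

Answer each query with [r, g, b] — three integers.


at x=2,y=2 over L1,L2:
after L1 α=4/5: [188, 176/5, 892/5]
after L2 α=1/2: [195/2, 411/10, 941/5]
rounded: [98, 41, 188]

(0,1) stack=L1,L2; from [0,0,0]:
after L1 α=1/3: [211/3, 89/3, 127/3]
after L2 α=5/7: [1172/21, 259/3, 3929/21]
= [56, 86, 187]

at x=1,y=1 over L1,L2,L3:
L1 α=1: [205, 60, 98]
L2 α=1/2: [325/2, 155/2, 122]
L3 α=1/5: [812/5, 473/5, 554/5]
→ [162, 95, 111]

(2,1) stack=L1,L4; from [0,0,0]:
after L1 α=1/2: [58, 13, 159/2]
after L4 α=1/3: [155/3, 113/3, 85]
→ [52, 38, 85]


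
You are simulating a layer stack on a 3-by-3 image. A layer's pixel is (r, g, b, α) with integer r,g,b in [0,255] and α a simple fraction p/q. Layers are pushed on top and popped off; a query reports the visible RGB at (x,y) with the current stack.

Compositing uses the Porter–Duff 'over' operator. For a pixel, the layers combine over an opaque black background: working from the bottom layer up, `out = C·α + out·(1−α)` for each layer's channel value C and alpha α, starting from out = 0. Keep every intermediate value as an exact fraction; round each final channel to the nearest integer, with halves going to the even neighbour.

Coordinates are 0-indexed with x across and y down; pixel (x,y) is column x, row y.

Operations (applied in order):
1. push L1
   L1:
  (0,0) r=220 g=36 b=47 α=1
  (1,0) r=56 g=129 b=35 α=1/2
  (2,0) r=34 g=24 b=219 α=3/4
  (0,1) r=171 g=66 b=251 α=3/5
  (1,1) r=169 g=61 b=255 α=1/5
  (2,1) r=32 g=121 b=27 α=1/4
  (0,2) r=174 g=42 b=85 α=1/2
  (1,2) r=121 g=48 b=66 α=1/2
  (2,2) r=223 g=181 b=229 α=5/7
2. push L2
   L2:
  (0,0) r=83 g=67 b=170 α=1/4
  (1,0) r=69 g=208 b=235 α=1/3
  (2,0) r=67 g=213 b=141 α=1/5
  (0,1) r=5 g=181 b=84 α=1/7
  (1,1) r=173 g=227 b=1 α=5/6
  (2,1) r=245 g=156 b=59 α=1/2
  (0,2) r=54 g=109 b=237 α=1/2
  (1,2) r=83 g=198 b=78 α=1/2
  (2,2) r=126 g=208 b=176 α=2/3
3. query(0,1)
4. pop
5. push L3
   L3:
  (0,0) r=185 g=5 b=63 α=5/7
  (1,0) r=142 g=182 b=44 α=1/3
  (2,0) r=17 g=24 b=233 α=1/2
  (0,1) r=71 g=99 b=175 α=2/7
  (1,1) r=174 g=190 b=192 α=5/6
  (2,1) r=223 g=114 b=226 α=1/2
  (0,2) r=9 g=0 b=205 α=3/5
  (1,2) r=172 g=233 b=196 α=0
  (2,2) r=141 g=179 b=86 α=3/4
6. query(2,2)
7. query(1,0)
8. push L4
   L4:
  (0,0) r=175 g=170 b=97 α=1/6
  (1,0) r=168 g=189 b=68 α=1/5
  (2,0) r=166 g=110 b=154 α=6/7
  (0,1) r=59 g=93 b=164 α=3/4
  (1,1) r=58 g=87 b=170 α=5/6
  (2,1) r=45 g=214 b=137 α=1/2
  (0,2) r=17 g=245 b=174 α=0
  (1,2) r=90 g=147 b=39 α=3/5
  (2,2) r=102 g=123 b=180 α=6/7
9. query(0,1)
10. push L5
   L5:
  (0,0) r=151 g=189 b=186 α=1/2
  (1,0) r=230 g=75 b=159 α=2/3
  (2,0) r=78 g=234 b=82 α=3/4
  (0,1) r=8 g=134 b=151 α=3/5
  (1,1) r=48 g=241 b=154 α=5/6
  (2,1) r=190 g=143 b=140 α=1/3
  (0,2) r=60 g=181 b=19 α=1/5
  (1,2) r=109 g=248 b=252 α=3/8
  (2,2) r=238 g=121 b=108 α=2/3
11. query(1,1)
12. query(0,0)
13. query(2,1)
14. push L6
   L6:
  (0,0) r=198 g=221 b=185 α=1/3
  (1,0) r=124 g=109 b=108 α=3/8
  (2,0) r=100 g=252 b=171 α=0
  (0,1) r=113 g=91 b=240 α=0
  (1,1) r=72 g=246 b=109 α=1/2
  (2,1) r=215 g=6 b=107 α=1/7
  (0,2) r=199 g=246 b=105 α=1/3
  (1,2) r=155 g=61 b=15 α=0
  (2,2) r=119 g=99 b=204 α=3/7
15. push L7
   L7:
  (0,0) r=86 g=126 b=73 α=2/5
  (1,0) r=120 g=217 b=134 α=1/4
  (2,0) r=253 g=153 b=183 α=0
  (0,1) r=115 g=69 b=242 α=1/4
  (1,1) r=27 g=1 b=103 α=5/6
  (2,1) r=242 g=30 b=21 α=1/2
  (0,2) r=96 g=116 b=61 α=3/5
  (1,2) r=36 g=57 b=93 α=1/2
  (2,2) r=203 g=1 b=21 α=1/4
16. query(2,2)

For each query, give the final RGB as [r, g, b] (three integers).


at x=0,y=1 over L1,L2:
+L1 (α=3/5) → [513/5, 198/5, 753/5]
+L2 (α=1/7) → [3103/35, 299/5, 4938/35]
→ [89, 60, 141]

at x=2,y=2 over L1,L3:
after L1 α=5/7: [1115/7, 905/7, 1145/7]
after L3 α=3/4: [1019/7, 1166/7, 2951/28]
rounded: [146, 167, 105]

query (1,0) [L1,L3] — begin 0,0,0
+L1 (α=1/2) → [28, 129/2, 35/2]
+L3 (α=1/3) → [66, 311/3, 79/3]
→ [66, 104, 26]

query (0,1) [L1,L3,L4] — begin 0,0,0
L1 α=3/5: [513/5, 198/5, 753/5]
L3 α=2/7: [655/7, 396/7, 1103/7]
L4 α=3/4: [947/14, 2349/28, 4547/28]
rounded: [68, 84, 162]

(1,1) stack=L1,L3,L4,L5; from [0,0,0]:
+L1 (α=1/5) → [169/5, 61/5, 51]
+L3 (α=5/6) → [4519/30, 4811/30, 337/2]
+L4 (α=5/6) → [13219/180, 17861/180, 679/4]
+L5 (α=5/6) → [56419/1080, 234761/1080, 1253/8]
= [52, 217, 157]

at x=0,y=0 over L1,L3,L4,L5:
L1 α=1: [220, 36, 47]
L3 α=5/7: [195, 97/7, 409/7]
L4 α=1/6: [575/3, 1675/42, 454/7]
L5 α=1/2: [514/3, 9613/84, 878/7]
→ [171, 114, 125]

query (2,1) [L1,L3,L4,L5] — begin 0,0,0
after L1 α=1/4: [8, 121/4, 27/4]
after L3 α=1/2: [231/2, 577/8, 931/8]
after L4 α=1/2: [321/4, 2289/16, 2027/16]
after L5 α=1/3: [701/6, 3433/24, 1049/8]
rounded: [117, 143, 131]

query (2,2) [L1,L3,L4,L5,L6,L7] — begin 0,0,0
+L1 (α=5/7) → [1115/7, 905/7, 1145/7]
+L3 (α=3/4) → [1019/7, 1166/7, 2951/28]
+L4 (α=6/7) → [5303/49, 6332/49, 33191/196]
+L5 (α=2/3) → [28627/147, 18190/147, 75527/588]
+L6 (α=3/7) → [166987/1029, 116419/1029, 165491/1029]
+L7 (α=1/4) → [59154/343, 58381/686, 86347/686]
= [172, 85, 126]


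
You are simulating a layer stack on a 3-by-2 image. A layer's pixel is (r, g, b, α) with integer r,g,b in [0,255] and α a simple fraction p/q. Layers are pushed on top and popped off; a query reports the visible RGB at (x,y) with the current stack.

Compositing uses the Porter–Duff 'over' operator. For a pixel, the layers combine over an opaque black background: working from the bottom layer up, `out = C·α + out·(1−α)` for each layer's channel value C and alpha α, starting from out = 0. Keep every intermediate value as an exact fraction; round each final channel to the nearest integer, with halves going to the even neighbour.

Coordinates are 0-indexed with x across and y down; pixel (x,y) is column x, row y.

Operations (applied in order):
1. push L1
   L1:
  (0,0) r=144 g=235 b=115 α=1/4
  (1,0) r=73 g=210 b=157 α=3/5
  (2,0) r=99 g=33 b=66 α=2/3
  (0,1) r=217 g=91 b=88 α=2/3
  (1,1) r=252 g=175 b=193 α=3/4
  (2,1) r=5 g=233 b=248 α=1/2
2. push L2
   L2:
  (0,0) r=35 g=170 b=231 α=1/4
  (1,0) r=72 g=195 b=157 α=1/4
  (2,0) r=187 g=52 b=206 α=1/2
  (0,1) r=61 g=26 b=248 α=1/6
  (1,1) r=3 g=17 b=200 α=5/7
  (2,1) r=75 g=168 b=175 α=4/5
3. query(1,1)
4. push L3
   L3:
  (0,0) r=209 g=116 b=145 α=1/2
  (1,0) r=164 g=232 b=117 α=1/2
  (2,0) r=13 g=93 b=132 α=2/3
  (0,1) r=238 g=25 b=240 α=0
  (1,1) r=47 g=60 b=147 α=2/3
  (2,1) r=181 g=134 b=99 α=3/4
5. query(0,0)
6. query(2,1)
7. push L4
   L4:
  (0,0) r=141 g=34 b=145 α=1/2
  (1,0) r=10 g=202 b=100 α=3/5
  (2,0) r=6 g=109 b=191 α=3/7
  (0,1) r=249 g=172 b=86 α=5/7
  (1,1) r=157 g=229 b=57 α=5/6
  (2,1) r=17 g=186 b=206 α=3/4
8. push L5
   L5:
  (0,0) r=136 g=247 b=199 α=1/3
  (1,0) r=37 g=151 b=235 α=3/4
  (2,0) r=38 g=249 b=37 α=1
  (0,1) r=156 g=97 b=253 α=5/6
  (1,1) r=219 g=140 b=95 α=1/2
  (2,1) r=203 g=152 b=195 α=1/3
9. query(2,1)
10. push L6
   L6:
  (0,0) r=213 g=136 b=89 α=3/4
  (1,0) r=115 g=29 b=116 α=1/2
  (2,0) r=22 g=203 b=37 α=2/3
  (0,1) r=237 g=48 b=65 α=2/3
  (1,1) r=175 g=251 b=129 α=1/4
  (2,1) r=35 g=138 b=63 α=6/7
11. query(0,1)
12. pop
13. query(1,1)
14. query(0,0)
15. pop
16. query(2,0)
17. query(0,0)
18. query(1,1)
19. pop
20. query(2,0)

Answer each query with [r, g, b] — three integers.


at x=1,y=1 over L1,L2:
+L1 (α=3/4) → [189, 525/4, 579/4]
+L2 (α=5/7) → [393/7, 695/14, 2579/14]
→ [56, 50, 184]

(0,0) stack=L1,L2,L3; from [0,0,0]:
after L1 α=1/4: [36, 235/4, 115/4]
after L2 α=1/4: [143/4, 1385/16, 1269/16]
after L3 α=1/2: [979/8, 3241/32, 3589/32]
rounded: [122, 101, 112]

(2,1) stack=L1,L2,L3; from [0,0,0]:
+L1 (α=1/2) → [5/2, 233/2, 124]
+L2 (α=4/5) → [121/2, 1577/10, 824/5]
+L3 (α=3/4) → [1207/8, 5597/40, 2309/20]
rounded: [151, 140, 115]

(2,1) stack=L1,L2,L3,L4,L5; from [0,0,0]:
after L1 α=1/2: [5/2, 233/2, 124]
after L2 α=4/5: [121/2, 1577/10, 824/5]
after L3 α=3/4: [1207/8, 5597/40, 2309/20]
after L4 α=3/4: [1615/32, 27917/160, 14669/80]
after L5 α=1/3: [1621/16, 13359/80, 22469/120]
= [101, 167, 187]

at x=0,y=1 over L1,L2,L3,L4,L5,L6:
L1 α=2/3: [434/3, 182/3, 176/3]
L2 α=1/6: [2353/18, 494/9, 812/9]
L3 α=0: [2353/18, 494/9, 812/9]
L4 α=5/7: [13558/63, 8728/63, 5494/63]
L5 α=5/6: [31349/189, 39283/378, 85189/378]
L6 α=2/3: [120935/567, 75571/1134, 134329/1134]
= [213, 67, 118]

(1,1) stack=L1,L2,L3,L4,L5; from [0,0,0]:
+L1 (α=3/4) → [189, 525/4, 579/4]
+L2 (α=5/7) → [393/7, 695/14, 2579/14]
+L3 (α=2/3) → [1051/21, 2375/42, 6695/42]
+L4 (α=5/6) → [8768/63, 50465/252, 18665/252]
+L5 (α=1/2) → [22565/126, 85745/504, 42605/504]
= [179, 170, 85]

(0,0) stack=L1,L2,L3,L4,L5; from [0,0,0]:
L1 α=1/4: [36, 235/4, 115/4]
L2 α=1/4: [143/4, 1385/16, 1269/16]
L3 α=1/2: [979/8, 3241/32, 3589/32]
L4 α=1/2: [2107/16, 4329/64, 8229/64]
L5 α=1/3: [1065/8, 12233/96, 14597/96]
rounded: [133, 127, 152]

query (2,0) [L1,L2,L3,L4] — begin 0,0,0
+L1 (α=2/3) → [66, 22, 44]
+L2 (α=1/2) → [253/2, 37, 125]
+L3 (α=2/3) → [305/6, 223/3, 389/3]
+L4 (α=3/7) → [664/21, 1873/21, 3275/21]
→ [32, 89, 156]

(0,0) stack=L1,L2,L3,L4; from [0,0,0]:
L1 α=1/4: [36, 235/4, 115/4]
L2 α=1/4: [143/4, 1385/16, 1269/16]
L3 α=1/2: [979/8, 3241/32, 3589/32]
L4 α=1/2: [2107/16, 4329/64, 8229/64]
= [132, 68, 129]

(1,1) stack=L1,L2,L3,L4; from [0,0,0]:
+L1 (α=3/4) → [189, 525/4, 579/4]
+L2 (α=5/7) → [393/7, 695/14, 2579/14]
+L3 (α=2/3) → [1051/21, 2375/42, 6695/42]
+L4 (α=5/6) → [8768/63, 50465/252, 18665/252]
= [139, 200, 74]

query (2,0) [L1,L2,L3] — begin 0,0,0
after L1 α=2/3: [66, 22, 44]
after L2 α=1/2: [253/2, 37, 125]
after L3 α=2/3: [305/6, 223/3, 389/3]
= [51, 74, 130]


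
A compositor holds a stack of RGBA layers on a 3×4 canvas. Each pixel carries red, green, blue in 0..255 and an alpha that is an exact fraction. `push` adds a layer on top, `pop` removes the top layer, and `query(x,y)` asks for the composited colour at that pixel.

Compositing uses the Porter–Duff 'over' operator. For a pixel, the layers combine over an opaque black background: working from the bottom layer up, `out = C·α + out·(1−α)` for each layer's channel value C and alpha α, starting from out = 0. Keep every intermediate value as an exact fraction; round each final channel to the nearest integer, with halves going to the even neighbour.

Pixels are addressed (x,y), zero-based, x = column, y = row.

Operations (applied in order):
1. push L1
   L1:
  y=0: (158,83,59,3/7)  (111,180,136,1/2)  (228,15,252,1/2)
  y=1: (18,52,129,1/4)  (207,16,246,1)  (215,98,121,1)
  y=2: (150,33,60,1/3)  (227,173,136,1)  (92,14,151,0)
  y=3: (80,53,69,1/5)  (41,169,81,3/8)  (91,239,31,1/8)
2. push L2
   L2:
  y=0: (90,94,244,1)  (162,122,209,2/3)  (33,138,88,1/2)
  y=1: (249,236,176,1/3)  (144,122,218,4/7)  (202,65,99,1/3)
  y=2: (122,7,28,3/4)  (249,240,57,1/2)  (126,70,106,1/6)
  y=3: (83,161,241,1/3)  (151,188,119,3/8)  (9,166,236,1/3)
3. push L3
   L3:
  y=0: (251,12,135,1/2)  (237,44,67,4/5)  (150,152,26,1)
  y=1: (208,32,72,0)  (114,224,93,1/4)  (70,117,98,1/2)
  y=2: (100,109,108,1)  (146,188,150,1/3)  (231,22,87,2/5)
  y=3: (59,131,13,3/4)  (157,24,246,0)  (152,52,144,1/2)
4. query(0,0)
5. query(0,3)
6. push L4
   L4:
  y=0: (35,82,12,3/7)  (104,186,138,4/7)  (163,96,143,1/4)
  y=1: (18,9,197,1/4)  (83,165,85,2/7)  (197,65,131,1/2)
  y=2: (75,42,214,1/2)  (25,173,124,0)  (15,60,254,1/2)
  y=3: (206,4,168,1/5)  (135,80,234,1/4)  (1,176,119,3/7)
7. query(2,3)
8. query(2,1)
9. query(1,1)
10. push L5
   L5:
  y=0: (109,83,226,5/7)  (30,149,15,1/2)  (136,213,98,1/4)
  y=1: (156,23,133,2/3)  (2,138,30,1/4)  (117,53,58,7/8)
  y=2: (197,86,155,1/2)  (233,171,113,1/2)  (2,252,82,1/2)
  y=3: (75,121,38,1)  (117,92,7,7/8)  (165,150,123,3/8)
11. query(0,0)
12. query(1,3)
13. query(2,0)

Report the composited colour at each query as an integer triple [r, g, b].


query (0,0) [L1,L2,L3] — begin 0,0,0
after L1 α=3/7: [474/7, 249/7, 177/7]
after L2 α=1: [90, 94, 244]
after L3 α=1/2: [341/2, 53, 379/2]
rounded: [170, 53, 190]

at x=0,y=3 over L1,L2,L3:
+L1 (α=1/5) → [16, 53/5, 69/5]
+L2 (α=1/3) → [115/3, 911/15, 1343/15]
+L3 (α=3/4) → [323/6, 3403/30, 482/15]
→ [54, 113, 32]

(2,3) stack=L1,L2,L3,L4; from [0,0,0]:
after L1 α=1/8: [91/8, 239/8, 31/8]
after L2 α=1/3: [127/12, 301/4, 325/4]
after L3 α=1/2: [1951/24, 509/8, 901/8]
after L4 α=3/7: [1969/42, 1565/14, 1615/14]
→ [47, 112, 115]

query (2,1) [L1,L2,L3,L4] — begin 0,0,0
L1 α=1: [215, 98, 121]
L2 α=1/3: [632/3, 87, 341/3]
L3 α=1/2: [421/3, 102, 635/6]
L4 α=1/2: [506/3, 167/2, 1421/12]
= [169, 84, 118]

(1,1) stack=L1,L2,L3,L4; from [0,0,0]:
after L1 α=1: [207, 16, 246]
after L2 α=4/7: [171, 536/7, 230]
after L3 α=1/4: [627/4, 794/7, 783/4]
after L4 α=2/7: [3799/28, 6280/49, 4595/28]
→ [136, 128, 164]

query (0,0) [L1,L2,L3,L4,L5] — begin 0,0,0
L1 α=3/7: [474/7, 249/7, 177/7]
L2 α=1: [90, 94, 244]
L3 α=1/2: [341/2, 53, 379/2]
L4 α=3/7: [787/7, 458/7, 794/7]
L5 α=5/7: [5389/49, 3821/49, 9498/49]
→ [110, 78, 194]

(1,3) stack=L1,L2,L3,L4,L5; from [0,0,0]:
+L1 (α=3/8) → [123/8, 507/8, 243/8]
+L2 (α=3/8) → [4239/64, 7047/64, 4071/64]
+L3 (α=0) → [4239/64, 7047/64, 4071/64]
+L4 (α=1/4) → [21357/256, 26261/256, 27189/256]
+L5 (α=7/8) → [231021/2048, 191125/2048, 39733/2048]
rounded: [113, 93, 19]

(2,0) stack=L1,L2,L3,L4,L5; from [0,0,0]:
+L1 (α=1/2) → [114, 15/2, 126]
+L2 (α=1/2) → [147/2, 291/4, 107]
+L3 (α=1) → [150, 152, 26]
+L4 (α=1/4) → [613/4, 138, 221/4]
+L5 (α=1/4) → [2383/16, 627/4, 1055/16]
rounded: [149, 157, 66]
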